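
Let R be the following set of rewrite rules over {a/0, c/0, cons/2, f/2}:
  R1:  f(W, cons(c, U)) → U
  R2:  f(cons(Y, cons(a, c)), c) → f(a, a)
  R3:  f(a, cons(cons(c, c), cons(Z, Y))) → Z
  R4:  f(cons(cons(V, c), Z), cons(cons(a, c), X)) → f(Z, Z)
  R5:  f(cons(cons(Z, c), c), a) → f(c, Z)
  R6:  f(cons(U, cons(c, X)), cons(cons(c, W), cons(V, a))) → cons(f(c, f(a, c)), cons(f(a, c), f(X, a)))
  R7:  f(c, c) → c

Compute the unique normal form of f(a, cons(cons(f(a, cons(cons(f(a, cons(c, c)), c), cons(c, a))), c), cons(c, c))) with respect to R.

1. f(a, cons(cons(f(a, cons(cons(f(a, cons(c, c)), c), cons(c, a))), c), cons(c, c)))  →  f(a, cons(cons(f(a, cons(cons(c, c), cons(c, a))), c), cons(c, c)))   [R1 at 2.1.1.2.1.1]
2. f(a, cons(cons(f(a, cons(cons(c, c), cons(c, a))), c), cons(c, c)))  →  f(a, cons(cons(c, c), cons(c, c)))   [R3 at 2.1.1]
3. f(a, cons(cons(c, c), cons(c, c)))  →  c   [R3 at ε]

c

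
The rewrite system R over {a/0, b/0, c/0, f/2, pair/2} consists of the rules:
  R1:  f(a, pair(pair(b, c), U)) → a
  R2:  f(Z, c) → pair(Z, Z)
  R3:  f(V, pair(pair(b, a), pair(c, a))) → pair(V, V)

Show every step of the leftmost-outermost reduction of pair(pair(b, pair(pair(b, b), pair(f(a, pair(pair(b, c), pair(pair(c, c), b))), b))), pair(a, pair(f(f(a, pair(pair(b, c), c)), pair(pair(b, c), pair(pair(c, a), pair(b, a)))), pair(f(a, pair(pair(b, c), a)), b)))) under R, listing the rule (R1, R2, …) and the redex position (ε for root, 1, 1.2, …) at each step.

pair(pair(b, pair(pair(b, b), pair(a, b))), pair(a, pair(a, pair(a, b))))

1. pair(pair(b, pair(pair(b, b), pair(f(a, pair(pair(b, c), pair(pair(c, c), b))), b))), pair(a, pair(f(f(a, pair(pair(b, c), c)), pair(pair(b, c), pair(pair(c, a), pair(b, a)))), pair(f(a, pair(pair(b, c), a)), b))))  →  pair(pair(b, pair(pair(b, b), pair(a, b))), pair(a, pair(f(f(a, pair(pair(b, c), c)), pair(pair(b, c), pair(pair(c, a), pair(b, a)))), pair(f(a, pair(pair(b, c), a)), b))))   [R1 at 1.2.2.1]
2. pair(pair(b, pair(pair(b, b), pair(a, b))), pair(a, pair(f(f(a, pair(pair(b, c), c)), pair(pair(b, c), pair(pair(c, a), pair(b, a)))), pair(f(a, pair(pair(b, c), a)), b))))  →  pair(pair(b, pair(pair(b, b), pair(a, b))), pair(a, pair(f(a, pair(pair(b, c), pair(pair(c, a), pair(b, a)))), pair(f(a, pair(pair(b, c), a)), b))))   [R1 at 2.2.1.1]
3. pair(pair(b, pair(pair(b, b), pair(a, b))), pair(a, pair(f(a, pair(pair(b, c), pair(pair(c, a), pair(b, a)))), pair(f(a, pair(pair(b, c), a)), b))))  →  pair(pair(b, pair(pair(b, b), pair(a, b))), pair(a, pair(a, pair(f(a, pair(pair(b, c), a)), b))))   [R1 at 2.2.1]
4. pair(pair(b, pair(pair(b, b), pair(a, b))), pair(a, pair(a, pair(f(a, pair(pair(b, c), a)), b))))  →  pair(pair(b, pair(pair(b, b), pair(a, b))), pair(a, pair(a, pair(a, b))))   [R1 at 2.2.2.1]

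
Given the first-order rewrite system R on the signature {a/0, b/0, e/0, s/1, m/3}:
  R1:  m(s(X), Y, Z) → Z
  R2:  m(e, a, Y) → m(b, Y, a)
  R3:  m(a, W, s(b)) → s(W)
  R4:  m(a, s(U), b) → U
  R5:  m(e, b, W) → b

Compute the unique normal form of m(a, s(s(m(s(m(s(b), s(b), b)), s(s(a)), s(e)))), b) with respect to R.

1. m(a, s(s(m(s(m(s(b), s(b), b)), s(s(a)), s(e)))), b)  →  s(m(s(m(s(b), s(b), b)), s(s(a)), s(e)))   [R4 at ε]
2. s(m(s(m(s(b), s(b), b)), s(s(a)), s(e)))  →  s(s(e))   [R1 at 1]

s(s(e))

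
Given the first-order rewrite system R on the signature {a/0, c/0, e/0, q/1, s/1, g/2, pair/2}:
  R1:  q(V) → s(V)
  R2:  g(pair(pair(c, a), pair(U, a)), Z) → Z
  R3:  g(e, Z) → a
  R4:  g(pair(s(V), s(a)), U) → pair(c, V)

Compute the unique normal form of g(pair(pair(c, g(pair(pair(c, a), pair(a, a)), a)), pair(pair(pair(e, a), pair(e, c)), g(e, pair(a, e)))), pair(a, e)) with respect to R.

1. g(pair(pair(c, g(pair(pair(c, a), pair(a, a)), a)), pair(pair(pair(e, a), pair(e, c)), g(e, pair(a, e)))), pair(a, e))  →  g(pair(pair(c, a), pair(pair(pair(e, a), pair(e, c)), g(e, pair(a, e)))), pair(a, e))   [R2 at 1.1.2]
2. g(pair(pair(c, a), pair(pair(pair(e, a), pair(e, c)), g(e, pair(a, e)))), pair(a, e))  →  g(pair(pair(c, a), pair(pair(pair(e, a), pair(e, c)), a)), pair(a, e))   [R3 at 1.2.2]
3. g(pair(pair(c, a), pair(pair(pair(e, a), pair(e, c)), a)), pair(a, e))  →  pair(a, e)   [R2 at ε]

pair(a, e)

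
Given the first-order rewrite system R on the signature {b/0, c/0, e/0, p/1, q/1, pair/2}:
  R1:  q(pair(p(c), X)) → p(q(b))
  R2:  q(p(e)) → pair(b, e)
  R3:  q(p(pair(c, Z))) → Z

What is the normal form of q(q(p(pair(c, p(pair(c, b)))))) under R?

1. q(q(p(pair(c, p(pair(c, b))))))  →  q(p(pair(c, b)))   [R3 at 1]
2. q(p(pair(c, b)))  →  b   [R3 at ε]

b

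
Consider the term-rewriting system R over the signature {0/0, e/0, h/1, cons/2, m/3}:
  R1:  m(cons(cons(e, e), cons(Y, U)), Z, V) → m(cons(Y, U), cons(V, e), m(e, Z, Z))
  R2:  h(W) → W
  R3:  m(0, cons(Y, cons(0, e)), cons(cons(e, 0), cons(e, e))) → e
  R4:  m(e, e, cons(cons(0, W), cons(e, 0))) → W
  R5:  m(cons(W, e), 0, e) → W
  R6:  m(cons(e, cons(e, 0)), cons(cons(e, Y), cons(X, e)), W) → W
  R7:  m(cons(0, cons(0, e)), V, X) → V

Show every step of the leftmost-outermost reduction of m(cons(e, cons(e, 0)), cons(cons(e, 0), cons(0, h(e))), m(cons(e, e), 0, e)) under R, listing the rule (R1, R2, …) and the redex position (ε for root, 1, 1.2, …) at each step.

e

1. m(cons(e, cons(e, 0)), cons(cons(e, 0), cons(0, h(e))), m(cons(e, e), 0, e))  →  m(cons(e, cons(e, 0)), cons(cons(e, 0), cons(0, e)), m(cons(e, e), 0, e))   [R2 at 2.2.2]
2. m(cons(e, cons(e, 0)), cons(cons(e, 0), cons(0, e)), m(cons(e, e), 0, e))  →  m(cons(e, e), 0, e)   [R6 at ε]
3. m(cons(e, e), 0, e)  →  e   [R5 at ε]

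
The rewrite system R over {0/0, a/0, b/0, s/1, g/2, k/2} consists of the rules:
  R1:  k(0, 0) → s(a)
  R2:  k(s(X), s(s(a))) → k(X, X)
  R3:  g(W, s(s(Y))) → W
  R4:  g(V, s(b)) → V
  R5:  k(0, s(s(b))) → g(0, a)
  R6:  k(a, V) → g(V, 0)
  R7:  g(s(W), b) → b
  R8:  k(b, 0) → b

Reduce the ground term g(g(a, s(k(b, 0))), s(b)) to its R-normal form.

1. g(g(a, s(k(b, 0))), s(b))  →  g(a, s(k(b, 0)))   [R4 at ε]
2. g(a, s(k(b, 0)))  →  g(a, s(b))   [R8 at 2.1]
3. g(a, s(b))  →  a   [R4 at ε]

a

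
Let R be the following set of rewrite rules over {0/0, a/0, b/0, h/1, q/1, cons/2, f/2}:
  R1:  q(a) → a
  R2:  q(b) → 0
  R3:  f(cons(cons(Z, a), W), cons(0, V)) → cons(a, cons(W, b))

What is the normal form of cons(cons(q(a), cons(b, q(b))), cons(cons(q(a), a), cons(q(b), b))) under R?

1. cons(cons(q(a), cons(b, q(b))), cons(cons(q(a), a), cons(q(b), b)))  →  cons(cons(a, cons(b, q(b))), cons(cons(q(a), a), cons(q(b), b)))   [R1 at 1.1]
2. cons(cons(a, cons(b, q(b))), cons(cons(q(a), a), cons(q(b), b)))  →  cons(cons(a, cons(b, 0)), cons(cons(q(a), a), cons(q(b), b)))   [R2 at 1.2.2]
3. cons(cons(a, cons(b, 0)), cons(cons(q(a), a), cons(q(b), b)))  →  cons(cons(a, cons(b, 0)), cons(cons(a, a), cons(q(b), b)))   [R1 at 2.1.1]
4. cons(cons(a, cons(b, 0)), cons(cons(a, a), cons(q(b), b)))  →  cons(cons(a, cons(b, 0)), cons(cons(a, a), cons(0, b)))   [R2 at 2.2.1]

cons(cons(a, cons(b, 0)), cons(cons(a, a), cons(0, b)))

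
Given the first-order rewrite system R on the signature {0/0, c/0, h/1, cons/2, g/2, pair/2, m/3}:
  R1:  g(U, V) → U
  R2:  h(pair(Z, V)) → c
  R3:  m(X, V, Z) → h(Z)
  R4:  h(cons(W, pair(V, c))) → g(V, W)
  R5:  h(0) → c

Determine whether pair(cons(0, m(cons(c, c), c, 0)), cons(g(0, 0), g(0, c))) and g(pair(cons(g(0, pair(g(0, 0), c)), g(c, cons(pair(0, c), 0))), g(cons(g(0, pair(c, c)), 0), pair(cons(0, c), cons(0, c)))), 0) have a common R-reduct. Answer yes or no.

yes — NF(t₁) = pair(cons(0, c), cons(0, 0)), NF(t₂) = pair(cons(0, c), cons(0, 0))

Reduce t₁ = pair(cons(0, m(cons(c, c), c, 0)), cons(g(0, 0), g(0, c))):
1. pair(cons(0, m(cons(c, c), c, 0)), cons(g(0, 0), g(0, c)))  →  pair(cons(0, h(0)), cons(g(0, 0), g(0, c)))   [R3 at 1.2]
2. pair(cons(0, h(0)), cons(g(0, 0), g(0, c)))  →  pair(cons(0, c), cons(g(0, 0), g(0, c)))   [R5 at 1.2]
3. pair(cons(0, c), cons(g(0, 0), g(0, c)))  →  pair(cons(0, c), cons(0, g(0, c)))   [R1 at 2.1]
4. pair(cons(0, c), cons(0, g(0, c)))  →  pair(cons(0, c), cons(0, 0))   [R1 at 2.2]

Reduce t₂ = g(pair(cons(g(0, pair(g(0, 0), c)), g(c, cons(pair(0, c), 0))), g(cons(g(0, pair(c, c)), 0), pair(cons(0, c), cons(0, c)))), 0):
1. g(pair(cons(g(0, pair(g(0, 0), c)), g(c, cons(pair(0, c), 0))), g(cons(g(0, pair(c, c)), 0), pair(cons(0, c), cons(0, c)))), 0)  →  pair(cons(g(0, pair(g(0, 0), c)), g(c, cons(pair(0, c), 0))), g(cons(g(0, pair(c, c)), 0), pair(cons(0, c), cons(0, c))))   [R1 at ε]
2. pair(cons(g(0, pair(g(0, 0), c)), g(c, cons(pair(0, c), 0))), g(cons(g(0, pair(c, c)), 0), pair(cons(0, c), cons(0, c))))  →  pair(cons(0, g(c, cons(pair(0, c), 0))), g(cons(g(0, pair(c, c)), 0), pair(cons(0, c), cons(0, c))))   [R1 at 1.1]
3. pair(cons(0, g(c, cons(pair(0, c), 0))), g(cons(g(0, pair(c, c)), 0), pair(cons(0, c), cons(0, c))))  →  pair(cons(0, c), g(cons(g(0, pair(c, c)), 0), pair(cons(0, c), cons(0, c))))   [R1 at 1.2]
4. pair(cons(0, c), g(cons(g(0, pair(c, c)), 0), pair(cons(0, c), cons(0, c))))  →  pair(cons(0, c), cons(g(0, pair(c, c)), 0))   [R1 at 2]
5. pair(cons(0, c), cons(g(0, pair(c, c)), 0))  →  pair(cons(0, c), cons(0, 0))   [R1 at 2.1]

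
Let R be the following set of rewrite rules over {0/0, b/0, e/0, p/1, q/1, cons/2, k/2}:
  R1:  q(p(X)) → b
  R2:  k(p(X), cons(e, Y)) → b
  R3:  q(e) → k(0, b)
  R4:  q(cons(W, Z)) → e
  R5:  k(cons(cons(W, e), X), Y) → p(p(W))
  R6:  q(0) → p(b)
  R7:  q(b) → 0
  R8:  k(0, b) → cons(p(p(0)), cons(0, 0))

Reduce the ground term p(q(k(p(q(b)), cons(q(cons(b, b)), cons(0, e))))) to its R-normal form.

p(0)

1. p(q(k(p(q(b)), cons(q(cons(b, b)), cons(0, e)))))  →  p(q(k(p(0), cons(q(cons(b, b)), cons(0, e)))))   [R7 at 1.1.1.1]
2. p(q(k(p(0), cons(q(cons(b, b)), cons(0, e)))))  →  p(q(k(p(0), cons(e, cons(0, e)))))   [R4 at 1.1.2.1]
3. p(q(k(p(0), cons(e, cons(0, e)))))  →  p(q(b))   [R2 at 1.1]
4. p(q(b))  →  p(0)   [R7 at 1]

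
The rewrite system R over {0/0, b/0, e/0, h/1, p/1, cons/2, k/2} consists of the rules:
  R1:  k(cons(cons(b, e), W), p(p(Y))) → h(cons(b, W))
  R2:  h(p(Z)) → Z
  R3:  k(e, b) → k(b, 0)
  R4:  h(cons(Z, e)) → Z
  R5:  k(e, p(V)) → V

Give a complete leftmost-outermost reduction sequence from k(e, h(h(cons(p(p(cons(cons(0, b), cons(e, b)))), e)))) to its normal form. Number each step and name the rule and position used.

cons(cons(0, b), cons(e, b))

1. k(e, h(h(cons(p(p(cons(cons(0, b), cons(e, b)))), e))))  →  k(e, h(p(p(cons(cons(0, b), cons(e, b))))))   [R4 at 2.1]
2. k(e, h(p(p(cons(cons(0, b), cons(e, b))))))  →  k(e, p(cons(cons(0, b), cons(e, b))))   [R2 at 2]
3. k(e, p(cons(cons(0, b), cons(e, b))))  →  cons(cons(0, b), cons(e, b))   [R5 at ε]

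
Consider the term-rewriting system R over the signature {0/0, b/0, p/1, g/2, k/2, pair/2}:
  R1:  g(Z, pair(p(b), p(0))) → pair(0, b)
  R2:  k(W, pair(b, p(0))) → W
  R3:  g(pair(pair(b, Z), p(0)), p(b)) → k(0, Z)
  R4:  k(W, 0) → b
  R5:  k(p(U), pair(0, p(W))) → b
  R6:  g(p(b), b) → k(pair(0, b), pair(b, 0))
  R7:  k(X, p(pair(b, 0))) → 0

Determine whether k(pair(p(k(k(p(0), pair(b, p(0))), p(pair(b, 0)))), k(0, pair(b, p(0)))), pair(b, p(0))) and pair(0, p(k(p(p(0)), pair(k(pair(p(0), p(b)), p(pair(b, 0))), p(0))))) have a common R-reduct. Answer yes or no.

Reduce t₁ = k(pair(p(k(k(p(0), pair(b, p(0))), p(pair(b, 0)))), k(0, pair(b, p(0)))), pair(b, p(0))):
1. k(pair(p(k(k(p(0), pair(b, p(0))), p(pair(b, 0)))), k(0, pair(b, p(0)))), pair(b, p(0)))  →  pair(p(k(k(p(0), pair(b, p(0))), p(pair(b, 0)))), k(0, pair(b, p(0))))   [R2 at ε]
2. pair(p(k(k(p(0), pair(b, p(0))), p(pair(b, 0)))), k(0, pair(b, p(0))))  →  pair(p(0), k(0, pair(b, p(0))))   [R7 at 1.1]
3. pair(p(0), k(0, pair(b, p(0))))  →  pair(p(0), 0)   [R2 at 2]

Reduce t₂ = pair(0, p(k(p(p(0)), pair(k(pair(p(0), p(b)), p(pair(b, 0))), p(0))))):
1. pair(0, p(k(p(p(0)), pair(k(pair(p(0), p(b)), p(pair(b, 0))), p(0)))))  →  pair(0, p(k(p(p(0)), pair(0, p(0)))))   [R7 at 2.1.2.1]
2. pair(0, p(k(p(p(0)), pair(0, p(0)))))  →  pair(0, p(b))   [R5 at 2.1]

no — NF(t₁) = pair(p(0), 0), NF(t₂) = pair(0, p(b))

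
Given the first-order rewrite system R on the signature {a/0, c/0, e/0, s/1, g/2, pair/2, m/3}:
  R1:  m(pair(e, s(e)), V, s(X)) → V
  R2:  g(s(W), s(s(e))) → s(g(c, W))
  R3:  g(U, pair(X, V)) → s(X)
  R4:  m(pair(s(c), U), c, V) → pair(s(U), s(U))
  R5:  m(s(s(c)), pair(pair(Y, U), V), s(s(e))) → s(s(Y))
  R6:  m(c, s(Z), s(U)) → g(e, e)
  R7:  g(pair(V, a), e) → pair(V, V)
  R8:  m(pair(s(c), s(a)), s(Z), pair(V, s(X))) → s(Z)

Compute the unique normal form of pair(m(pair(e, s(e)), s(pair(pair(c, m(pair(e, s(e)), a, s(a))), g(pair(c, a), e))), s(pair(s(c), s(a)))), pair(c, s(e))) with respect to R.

1. pair(m(pair(e, s(e)), s(pair(pair(c, m(pair(e, s(e)), a, s(a))), g(pair(c, a), e))), s(pair(s(c), s(a)))), pair(c, s(e)))  →  pair(s(pair(pair(c, m(pair(e, s(e)), a, s(a))), g(pair(c, a), e))), pair(c, s(e)))   [R1 at 1]
2. pair(s(pair(pair(c, m(pair(e, s(e)), a, s(a))), g(pair(c, a), e))), pair(c, s(e)))  →  pair(s(pair(pair(c, a), g(pair(c, a), e))), pair(c, s(e)))   [R1 at 1.1.1.2]
3. pair(s(pair(pair(c, a), g(pair(c, a), e))), pair(c, s(e)))  →  pair(s(pair(pair(c, a), pair(c, c))), pair(c, s(e)))   [R7 at 1.1.2]

pair(s(pair(pair(c, a), pair(c, c))), pair(c, s(e)))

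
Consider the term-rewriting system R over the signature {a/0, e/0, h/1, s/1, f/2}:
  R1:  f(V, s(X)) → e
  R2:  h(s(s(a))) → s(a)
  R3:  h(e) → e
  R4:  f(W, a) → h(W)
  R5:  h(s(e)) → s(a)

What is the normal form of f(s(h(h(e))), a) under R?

1. f(s(h(h(e))), a)  →  h(s(h(h(e))))   [R4 at ε]
2. h(s(h(h(e))))  →  h(s(h(e)))   [R3 at 1.1.1]
3. h(s(h(e)))  →  h(s(e))   [R3 at 1.1]
4. h(s(e))  →  s(a)   [R5 at ε]

s(a)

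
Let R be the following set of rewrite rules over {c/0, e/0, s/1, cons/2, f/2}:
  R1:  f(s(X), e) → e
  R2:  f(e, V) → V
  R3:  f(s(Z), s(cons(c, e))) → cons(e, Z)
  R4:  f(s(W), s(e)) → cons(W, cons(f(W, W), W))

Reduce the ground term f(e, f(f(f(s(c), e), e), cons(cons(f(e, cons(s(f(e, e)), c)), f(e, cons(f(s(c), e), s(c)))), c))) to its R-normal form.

cons(cons(cons(s(e), c), cons(e, s(c))), c)

1. f(e, f(f(f(s(c), e), e), cons(cons(f(e, cons(s(f(e, e)), c)), f(e, cons(f(s(c), e), s(c)))), c)))  →  f(f(f(s(c), e), e), cons(cons(f(e, cons(s(f(e, e)), c)), f(e, cons(f(s(c), e), s(c)))), c))   [R2 at ε]
2. f(f(f(s(c), e), e), cons(cons(f(e, cons(s(f(e, e)), c)), f(e, cons(f(s(c), e), s(c)))), c))  →  f(f(e, e), cons(cons(f(e, cons(s(f(e, e)), c)), f(e, cons(f(s(c), e), s(c)))), c))   [R1 at 1.1]
3. f(f(e, e), cons(cons(f(e, cons(s(f(e, e)), c)), f(e, cons(f(s(c), e), s(c)))), c))  →  f(e, cons(cons(f(e, cons(s(f(e, e)), c)), f(e, cons(f(s(c), e), s(c)))), c))   [R2 at 1]
4. f(e, cons(cons(f(e, cons(s(f(e, e)), c)), f(e, cons(f(s(c), e), s(c)))), c))  →  cons(cons(f(e, cons(s(f(e, e)), c)), f(e, cons(f(s(c), e), s(c)))), c)   [R2 at ε]
5. cons(cons(f(e, cons(s(f(e, e)), c)), f(e, cons(f(s(c), e), s(c)))), c)  →  cons(cons(cons(s(f(e, e)), c), f(e, cons(f(s(c), e), s(c)))), c)   [R2 at 1.1]
6. cons(cons(cons(s(f(e, e)), c), f(e, cons(f(s(c), e), s(c)))), c)  →  cons(cons(cons(s(e), c), f(e, cons(f(s(c), e), s(c)))), c)   [R2 at 1.1.1.1]
7. cons(cons(cons(s(e), c), f(e, cons(f(s(c), e), s(c)))), c)  →  cons(cons(cons(s(e), c), cons(f(s(c), e), s(c))), c)   [R2 at 1.2]
8. cons(cons(cons(s(e), c), cons(f(s(c), e), s(c))), c)  →  cons(cons(cons(s(e), c), cons(e, s(c))), c)   [R1 at 1.2.1]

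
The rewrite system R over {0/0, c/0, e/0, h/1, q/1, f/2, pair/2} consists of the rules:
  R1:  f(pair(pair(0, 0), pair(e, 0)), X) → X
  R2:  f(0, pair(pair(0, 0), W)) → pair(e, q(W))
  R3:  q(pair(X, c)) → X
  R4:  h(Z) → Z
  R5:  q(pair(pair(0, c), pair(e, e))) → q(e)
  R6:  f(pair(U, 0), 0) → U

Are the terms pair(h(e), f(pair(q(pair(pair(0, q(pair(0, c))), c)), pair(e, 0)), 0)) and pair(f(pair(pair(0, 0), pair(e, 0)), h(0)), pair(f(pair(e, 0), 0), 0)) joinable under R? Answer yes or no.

Reduce t₁ = pair(h(e), f(pair(q(pair(pair(0, q(pair(0, c))), c)), pair(e, 0)), 0)):
1. pair(h(e), f(pair(q(pair(pair(0, q(pair(0, c))), c)), pair(e, 0)), 0))  →  pair(e, f(pair(q(pair(pair(0, q(pair(0, c))), c)), pair(e, 0)), 0))   [R4 at 1]
2. pair(e, f(pair(q(pair(pair(0, q(pair(0, c))), c)), pair(e, 0)), 0))  →  pair(e, f(pair(pair(0, q(pair(0, c))), pair(e, 0)), 0))   [R3 at 2.1.1]
3. pair(e, f(pair(pair(0, q(pair(0, c))), pair(e, 0)), 0))  →  pair(e, f(pair(pair(0, 0), pair(e, 0)), 0))   [R3 at 2.1.1.2]
4. pair(e, f(pair(pair(0, 0), pair(e, 0)), 0))  →  pair(e, 0)   [R1 at 2]

Reduce t₂ = pair(f(pair(pair(0, 0), pair(e, 0)), h(0)), pair(f(pair(e, 0), 0), 0)):
1. pair(f(pair(pair(0, 0), pair(e, 0)), h(0)), pair(f(pair(e, 0), 0), 0))  →  pair(h(0), pair(f(pair(e, 0), 0), 0))   [R1 at 1]
2. pair(h(0), pair(f(pair(e, 0), 0), 0))  →  pair(0, pair(f(pair(e, 0), 0), 0))   [R4 at 1]
3. pair(0, pair(f(pair(e, 0), 0), 0))  →  pair(0, pair(e, 0))   [R6 at 2.1]

no — NF(t₁) = pair(e, 0), NF(t₂) = pair(0, pair(e, 0))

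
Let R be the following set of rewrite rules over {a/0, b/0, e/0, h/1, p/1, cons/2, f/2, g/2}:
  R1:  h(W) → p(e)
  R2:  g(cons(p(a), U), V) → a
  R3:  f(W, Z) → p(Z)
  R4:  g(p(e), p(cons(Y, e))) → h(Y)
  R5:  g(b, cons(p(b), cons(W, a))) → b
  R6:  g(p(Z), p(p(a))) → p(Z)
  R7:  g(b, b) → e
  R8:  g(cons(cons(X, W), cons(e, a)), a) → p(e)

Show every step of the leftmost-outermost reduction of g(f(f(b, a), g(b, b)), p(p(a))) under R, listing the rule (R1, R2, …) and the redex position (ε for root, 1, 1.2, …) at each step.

1. g(f(f(b, a), g(b, b)), p(p(a)))  →  g(p(g(b, b)), p(p(a)))   [R3 at 1]
2. g(p(g(b, b)), p(p(a)))  →  p(g(b, b))   [R6 at ε]
3. p(g(b, b))  →  p(e)   [R7 at 1]

p(e)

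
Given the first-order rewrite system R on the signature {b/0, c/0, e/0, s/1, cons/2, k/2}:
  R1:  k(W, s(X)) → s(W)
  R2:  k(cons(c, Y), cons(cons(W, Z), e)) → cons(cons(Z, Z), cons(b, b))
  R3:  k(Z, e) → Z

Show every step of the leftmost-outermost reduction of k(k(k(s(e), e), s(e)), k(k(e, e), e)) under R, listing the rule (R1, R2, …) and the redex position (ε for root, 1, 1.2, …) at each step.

1. k(k(k(s(e), e), s(e)), k(k(e, e), e))  →  k(s(k(s(e), e)), k(k(e, e), e))   [R1 at 1]
2. k(s(k(s(e), e)), k(k(e, e), e))  →  k(s(s(e)), k(k(e, e), e))   [R3 at 1.1]
3. k(s(s(e)), k(k(e, e), e))  →  k(s(s(e)), k(e, e))   [R3 at 2]
4. k(s(s(e)), k(e, e))  →  k(s(s(e)), e)   [R3 at 2]
5. k(s(s(e)), e)  →  s(s(e))   [R3 at ε]

s(s(e))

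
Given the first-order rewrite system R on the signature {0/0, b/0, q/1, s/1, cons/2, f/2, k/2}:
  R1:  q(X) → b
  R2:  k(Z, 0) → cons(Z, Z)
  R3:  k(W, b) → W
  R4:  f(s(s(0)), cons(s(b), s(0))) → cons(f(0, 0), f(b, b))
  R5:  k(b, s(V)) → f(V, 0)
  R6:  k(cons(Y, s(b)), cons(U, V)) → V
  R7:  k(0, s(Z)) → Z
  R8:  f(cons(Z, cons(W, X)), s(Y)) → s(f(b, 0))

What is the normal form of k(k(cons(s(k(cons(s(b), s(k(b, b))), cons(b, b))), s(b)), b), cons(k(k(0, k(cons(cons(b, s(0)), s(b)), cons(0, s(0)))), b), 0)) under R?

1. k(k(cons(s(k(cons(s(b), s(k(b, b))), cons(b, b))), s(b)), b), cons(k(k(0, k(cons(cons(b, s(0)), s(b)), cons(0, s(0)))), b), 0))  →  k(cons(s(k(cons(s(b), s(k(b, b))), cons(b, b))), s(b)), cons(k(k(0, k(cons(cons(b, s(0)), s(b)), cons(0, s(0)))), b), 0))   [R3 at 1]
2. k(cons(s(k(cons(s(b), s(k(b, b))), cons(b, b))), s(b)), cons(k(k(0, k(cons(cons(b, s(0)), s(b)), cons(0, s(0)))), b), 0))  →  0   [R6 at ε]

0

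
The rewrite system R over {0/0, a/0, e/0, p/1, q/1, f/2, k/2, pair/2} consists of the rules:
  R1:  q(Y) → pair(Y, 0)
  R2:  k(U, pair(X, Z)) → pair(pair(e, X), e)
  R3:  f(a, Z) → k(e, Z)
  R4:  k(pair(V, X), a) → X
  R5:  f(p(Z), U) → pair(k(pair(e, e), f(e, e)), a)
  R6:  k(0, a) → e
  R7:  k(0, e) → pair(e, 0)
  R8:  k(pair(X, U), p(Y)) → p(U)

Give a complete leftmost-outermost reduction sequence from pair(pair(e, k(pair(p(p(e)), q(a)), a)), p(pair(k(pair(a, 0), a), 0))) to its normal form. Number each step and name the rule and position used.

pair(pair(e, pair(a, 0)), p(pair(0, 0)))

1. pair(pair(e, k(pair(p(p(e)), q(a)), a)), p(pair(k(pair(a, 0), a), 0)))  →  pair(pair(e, q(a)), p(pair(k(pair(a, 0), a), 0)))   [R4 at 1.2]
2. pair(pair(e, q(a)), p(pair(k(pair(a, 0), a), 0)))  →  pair(pair(e, pair(a, 0)), p(pair(k(pair(a, 0), a), 0)))   [R1 at 1.2]
3. pair(pair(e, pair(a, 0)), p(pair(k(pair(a, 0), a), 0)))  →  pair(pair(e, pair(a, 0)), p(pair(0, 0)))   [R4 at 2.1.1]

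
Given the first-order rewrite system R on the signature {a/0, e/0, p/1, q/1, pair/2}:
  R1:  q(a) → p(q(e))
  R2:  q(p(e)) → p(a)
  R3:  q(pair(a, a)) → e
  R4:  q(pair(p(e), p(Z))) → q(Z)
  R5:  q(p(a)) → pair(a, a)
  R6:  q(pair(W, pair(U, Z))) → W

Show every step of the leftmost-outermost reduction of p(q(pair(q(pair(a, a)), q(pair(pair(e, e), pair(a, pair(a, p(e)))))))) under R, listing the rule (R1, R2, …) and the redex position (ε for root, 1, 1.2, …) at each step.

p(e)

1. p(q(pair(q(pair(a, a)), q(pair(pair(e, e), pair(a, pair(a, p(e))))))))  →  p(q(pair(e, q(pair(pair(e, e), pair(a, pair(a, p(e))))))))   [R3 at 1.1.1]
2. p(q(pair(e, q(pair(pair(e, e), pair(a, pair(a, p(e))))))))  →  p(q(pair(e, pair(e, e))))   [R6 at 1.1.2]
3. p(q(pair(e, pair(e, e))))  →  p(e)   [R6 at 1]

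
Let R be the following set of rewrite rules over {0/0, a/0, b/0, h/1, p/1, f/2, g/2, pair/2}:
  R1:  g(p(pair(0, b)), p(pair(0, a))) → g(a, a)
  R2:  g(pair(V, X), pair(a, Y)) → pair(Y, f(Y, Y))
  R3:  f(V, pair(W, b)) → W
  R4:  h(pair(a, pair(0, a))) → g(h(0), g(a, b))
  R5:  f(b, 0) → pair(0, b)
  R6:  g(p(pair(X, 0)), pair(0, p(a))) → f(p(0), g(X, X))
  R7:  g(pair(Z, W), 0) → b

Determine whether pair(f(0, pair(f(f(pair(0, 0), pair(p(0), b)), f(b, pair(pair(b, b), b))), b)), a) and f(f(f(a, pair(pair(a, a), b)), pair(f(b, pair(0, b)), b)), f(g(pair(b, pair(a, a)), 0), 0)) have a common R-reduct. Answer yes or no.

no — NF(t₁) = pair(b, a), NF(t₂) = 0

Reduce t₁ = pair(f(0, pair(f(f(pair(0, 0), pair(p(0), b)), f(b, pair(pair(b, b), b))), b)), a):
1. pair(f(0, pair(f(f(pair(0, 0), pair(p(0), b)), f(b, pair(pair(b, b), b))), b)), a)  →  pair(f(f(pair(0, 0), pair(p(0), b)), f(b, pair(pair(b, b), b))), a)   [R3 at 1]
2. pair(f(f(pair(0, 0), pair(p(0), b)), f(b, pair(pair(b, b), b))), a)  →  pair(f(p(0), f(b, pair(pair(b, b), b))), a)   [R3 at 1.1]
3. pair(f(p(0), f(b, pair(pair(b, b), b))), a)  →  pair(f(p(0), pair(b, b)), a)   [R3 at 1.2]
4. pair(f(p(0), pair(b, b)), a)  →  pair(b, a)   [R3 at 1]

Reduce t₂ = f(f(f(a, pair(pair(a, a), b)), pair(f(b, pair(0, b)), b)), f(g(pair(b, pair(a, a)), 0), 0)):
1. f(f(f(a, pair(pair(a, a), b)), pair(f(b, pair(0, b)), b)), f(g(pair(b, pair(a, a)), 0), 0))  →  f(f(b, pair(0, b)), f(g(pair(b, pair(a, a)), 0), 0))   [R3 at 1]
2. f(f(b, pair(0, b)), f(g(pair(b, pair(a, a)), 0), 0))  →  f(0, f(g(pair(b, pair(a, a)), 0), 0))   [R3 at 1]
3. f(0, f(g(pair(b, pair(a, a)), 0), 0))  →  f(0, f(b, 0))   [R7 at 2.1]
4. f(0, f(b, 0))  →  f(0, pair(0, b))   [R5 at 2]
5. f(0, pair(0, b))  →  0   [R3 at ε]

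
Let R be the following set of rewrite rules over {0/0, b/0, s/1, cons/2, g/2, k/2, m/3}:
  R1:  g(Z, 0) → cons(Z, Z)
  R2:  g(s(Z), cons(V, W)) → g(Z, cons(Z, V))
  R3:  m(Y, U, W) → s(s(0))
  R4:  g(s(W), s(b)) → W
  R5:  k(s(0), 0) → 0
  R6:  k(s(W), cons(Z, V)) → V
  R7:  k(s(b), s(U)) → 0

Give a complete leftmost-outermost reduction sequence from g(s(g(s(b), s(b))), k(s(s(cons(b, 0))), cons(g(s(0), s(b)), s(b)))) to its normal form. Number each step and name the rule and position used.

b

1. g(s(g(s(b), s(b))), k(s(s(cons(b, 0))), cons(g(s(0), s(b)), s(b))))  →  g(s(b), k(s(s(cons(b, 0))), cons(g(s(0), s(b)), s(b))))   [R4 at 1.1]
2. g(s(b), k(s(s(cons(b, 0))), cons(g(s(0), s(b)), s(b))))  →  g(s(b), s(b))   [R6 at 2]
3. g(s(b), s(b))  →  b   [R4 at ε]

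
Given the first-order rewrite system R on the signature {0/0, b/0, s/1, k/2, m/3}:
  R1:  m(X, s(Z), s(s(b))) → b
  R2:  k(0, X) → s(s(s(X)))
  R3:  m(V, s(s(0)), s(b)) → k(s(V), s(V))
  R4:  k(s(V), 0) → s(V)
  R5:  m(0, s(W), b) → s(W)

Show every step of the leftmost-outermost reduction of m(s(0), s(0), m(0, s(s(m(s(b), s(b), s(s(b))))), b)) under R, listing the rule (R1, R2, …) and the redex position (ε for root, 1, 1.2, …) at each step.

b

1. m(s(0), s(0), m(0, s(s(m(s(b), s(b), s(s(b))))), b))  →  m(s(0), s(0), s(s(m(s(b), s(b), s(s(b))))))   [R5 at 3]
2. m(s(0), s(0), s(s(m(s(b), s(b), s(s(b))))))  →  m(s(0), s(0), s(s(b)))   [R1 at 3.1.1]
3. m(s(0), s(0), s(s(b)))  →  b   [R1 at ε]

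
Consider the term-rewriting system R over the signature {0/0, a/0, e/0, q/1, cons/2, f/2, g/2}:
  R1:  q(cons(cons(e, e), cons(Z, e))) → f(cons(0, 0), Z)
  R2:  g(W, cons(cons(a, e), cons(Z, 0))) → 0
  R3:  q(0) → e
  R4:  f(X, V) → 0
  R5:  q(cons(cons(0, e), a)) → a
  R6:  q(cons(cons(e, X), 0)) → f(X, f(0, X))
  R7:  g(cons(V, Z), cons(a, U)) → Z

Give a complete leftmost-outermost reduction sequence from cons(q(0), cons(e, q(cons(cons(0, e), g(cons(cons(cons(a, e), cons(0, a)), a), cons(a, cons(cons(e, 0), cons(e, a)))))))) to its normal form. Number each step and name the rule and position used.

cons(e, cons(e, a))

1. cons(q(0), cons(e, q(cons(cons(0, e), g(cons(cons(cons(a, e), cons(0, a)), a), cons(a, cons(cons(e, 0), cons(e, a))))))))  →  cons(e, cons(e, q(cons(cons(0, e), g(cons(cons(cons(a, e), cons(0, a)), a), cons(a, cons(cons(e, 0), cons(e, a))))))))   [R3 at 1]
2. cons(e, cons(e, q(cons(cons(0, e), g(cons(cons(cons(a, e), cons(0, a)), a), cons(a, cons(cons(e, 0), cons(e, a))))))))  →  cons(e, cons(e, q(cons(cons(0, e), a))))   [R7 at 2.2.1.2]
3. cons(e, cons(e, q(cons(cons(0, e), a))))  →  cons(e, cons(e, a))   [R5 at 2.2]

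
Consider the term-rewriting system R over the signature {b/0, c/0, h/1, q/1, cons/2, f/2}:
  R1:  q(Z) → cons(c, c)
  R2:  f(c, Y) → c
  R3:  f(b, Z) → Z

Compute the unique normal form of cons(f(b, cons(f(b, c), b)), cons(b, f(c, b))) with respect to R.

cons(cons(c, b), cons(b, c))

1. cons(f(b, cons(f(b, c), b)), cons(b, f(c, b)))  →  cons(cons(f(b, c), b), cons(b, f(c, b)))   [R3 at 1]
2. cons(cons(f(b, c), b), cons(b, f(c, b)))  →  cons(cons(c, b), cons(b, f(c, b)))   [R3 at 1.1]
3. cons(cons(c, b), cons(b, f(c, b)))  →  cons(cons(c, b), cons(b, c))   [R2 at 2.2]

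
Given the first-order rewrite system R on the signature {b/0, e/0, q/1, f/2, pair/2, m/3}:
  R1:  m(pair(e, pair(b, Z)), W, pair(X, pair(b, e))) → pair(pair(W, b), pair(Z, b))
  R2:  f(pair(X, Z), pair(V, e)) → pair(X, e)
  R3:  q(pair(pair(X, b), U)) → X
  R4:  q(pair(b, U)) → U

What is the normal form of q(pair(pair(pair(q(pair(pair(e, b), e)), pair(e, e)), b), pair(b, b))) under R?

1. q(pair(pair(pair(q(pair(pair(e, b), e)), pair(e, e)), b), pair(b, b)))  →  pair(q(pair(pair(e, b), e)), pair(e, e))   [R3 at ε]
2. pair(q(pair(pair(e, b), e)), pair(e, e))  →  pair(e, pair(e, e))   [R3 at 1]

pair(e, pair(e, e))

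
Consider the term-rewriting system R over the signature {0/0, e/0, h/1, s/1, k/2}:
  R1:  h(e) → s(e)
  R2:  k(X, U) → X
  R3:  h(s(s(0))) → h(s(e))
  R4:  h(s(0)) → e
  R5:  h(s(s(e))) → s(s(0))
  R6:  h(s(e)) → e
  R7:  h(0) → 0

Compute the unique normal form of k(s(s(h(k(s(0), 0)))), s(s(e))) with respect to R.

s(s(e))

1. k(s(s(h(k(s(0), 0)))), s(s(e)))  →  s(s(h(k(s(0), 0))))   [R2 at ε]
2. s(s(h(k(s(0), 0))))  →  s(s(h(s(0))))   [R2 at 1.1.1]
3. s(s(h(s(0))))  →  s(s(e))   [R4 at 1.1]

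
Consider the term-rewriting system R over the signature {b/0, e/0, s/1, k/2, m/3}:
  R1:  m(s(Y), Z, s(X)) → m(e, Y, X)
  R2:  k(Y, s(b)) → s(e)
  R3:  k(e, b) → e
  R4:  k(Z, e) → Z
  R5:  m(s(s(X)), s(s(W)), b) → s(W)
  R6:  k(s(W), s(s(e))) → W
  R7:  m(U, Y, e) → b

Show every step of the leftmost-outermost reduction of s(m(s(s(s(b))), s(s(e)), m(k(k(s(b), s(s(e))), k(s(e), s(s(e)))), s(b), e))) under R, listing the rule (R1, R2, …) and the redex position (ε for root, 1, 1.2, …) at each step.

s(s(e))

1. s(m(s(s(s(b))), s(s(e)), m(k(k(s(b), s(s(e))), k(s(e), s(s(e)))), s(b), e)))  →  s(m(s(s(s(b))), s(s(e)), b))   [R7 at 1.3]
2. s(m(s(s(s(b))), s(s(e)), b))  →  s(s(e))   [R5 at 1]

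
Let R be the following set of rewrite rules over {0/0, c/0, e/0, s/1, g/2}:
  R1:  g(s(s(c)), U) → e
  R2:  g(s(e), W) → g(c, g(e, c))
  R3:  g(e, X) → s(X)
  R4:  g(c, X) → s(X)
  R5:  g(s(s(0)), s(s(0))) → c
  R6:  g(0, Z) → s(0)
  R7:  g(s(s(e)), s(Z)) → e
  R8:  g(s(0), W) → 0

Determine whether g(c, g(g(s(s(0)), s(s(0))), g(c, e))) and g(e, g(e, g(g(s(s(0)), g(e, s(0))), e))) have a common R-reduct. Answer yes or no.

yes — NF(t₁) = s(s(s(e))), NF(t₂) = s(s(s(e)))

Reduce t₁ = g(c, g(g(s(s(0)), s(s(0))), g(c, e))):
1. g(c, g(g(s(s(0)), s(s(0))), g(c, e)))  →  s(g(g(s(s(0)), s(s(0))), g(c, e)))   [R4 at ε]
2. s(g(g(s(s(0)), s(s(0))), g(c, e)))  →  s(g(c, g(c, e)))   [R5 at 1.1]
3. s(g(c, g(c, e)))  →  s(s(g(c, e)))   [R4 at 1]
4. s(s(g(c, e)))  →  s(s(s(e)))   [R4 at 1.1]

Reduce t₂ = g(e, g(e, g(g(s(s(0)), g(e, s(0))), e))):
1. g(e, g(e, g(g(s(s(0)), g(e, s(0))), e)))  →  s(g(e, g(g(s(s(0)), g(e, s(0))), e)))   [R3 at ε]
2. s(g(e, g(g(s(s(0)), g(e, s(0))), e)))  →  s(s(g(g(s(s(0)), g(e, s(0))), e)))   [R3 at 1]
3. s(s(g(g(s(s(0)), g(e, s(0))), e)))  →  s(s(g(g(s(s(0)), s(s(0))), e)))   [R3 at 1.1.1.2]
4. s(s(g(g(s(s(0)), s(s(0))), e)))  →  s(s(g(c, e)))   [R5 at 1.1.1]
5. s(s(g(c, e)))  →  s(s(s(e)))   [R4 at 1.1]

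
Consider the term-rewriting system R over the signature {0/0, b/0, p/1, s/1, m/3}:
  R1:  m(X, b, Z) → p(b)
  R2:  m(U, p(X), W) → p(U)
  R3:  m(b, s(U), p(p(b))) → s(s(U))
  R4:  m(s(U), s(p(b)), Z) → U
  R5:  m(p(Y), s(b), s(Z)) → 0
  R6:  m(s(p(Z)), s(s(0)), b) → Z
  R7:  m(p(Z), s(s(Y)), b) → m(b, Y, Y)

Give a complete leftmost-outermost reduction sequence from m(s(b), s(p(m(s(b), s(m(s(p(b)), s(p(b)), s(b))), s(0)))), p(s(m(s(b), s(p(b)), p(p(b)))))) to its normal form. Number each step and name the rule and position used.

1. m(s(b), s(p(m(s(b), s(m(s(p(b)), s(p(b)), s(b))), s(0)))), p(s(m(s(b), s(p(b)), p(p(b))))))  →  m(s(b), s(p(m(s(b), s(p(b)), s(0)))), p(s(m(s(b), s(p(b)), p(p(b))))))   [R4 at 2.1.1.2.1]
2. m(s(b), s(p(m(s(b), s(p(b)), s(0)))), p(s(m(s(b), s(p(b)), p(p(b))))))  →  m(s(b), s(p(b)), p(s(m(s(b), s(p(b)), p(p(b))))))   [R4 at 2.1.1]
3. m(s(b), s(p(b)), p(s(m(s(b), s(p(b)), p(p(b))))))  →  b   [R4 at ε]

b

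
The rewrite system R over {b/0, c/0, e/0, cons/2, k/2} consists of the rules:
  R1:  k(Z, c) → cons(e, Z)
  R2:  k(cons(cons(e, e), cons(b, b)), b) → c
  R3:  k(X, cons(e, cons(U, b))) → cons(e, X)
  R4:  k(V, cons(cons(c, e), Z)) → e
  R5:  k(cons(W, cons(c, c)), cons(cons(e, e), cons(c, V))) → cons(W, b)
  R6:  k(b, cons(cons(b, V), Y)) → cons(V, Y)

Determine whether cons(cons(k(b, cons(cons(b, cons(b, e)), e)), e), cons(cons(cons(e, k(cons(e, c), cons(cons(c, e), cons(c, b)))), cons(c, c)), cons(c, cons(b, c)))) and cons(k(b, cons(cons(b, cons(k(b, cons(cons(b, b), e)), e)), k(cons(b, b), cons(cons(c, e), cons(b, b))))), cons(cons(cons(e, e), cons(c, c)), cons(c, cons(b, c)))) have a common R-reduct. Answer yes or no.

Reduce t₁ = cons(cons(k(b, cons(cons(b, cons(b, e)), e)), e), cons(cons(cons(e, k(cons(e, c), cons(cons(c, e), cons(c, b)))), cons(c, c)), cons(c, cons(b, c)))):
1. cons(cons(k(b, cons(cons(b, cons(b, e)), e)), e), cons(cons(cons(e, k(cons(e, c), cons(cons(c, e), cons(c, b)))), cons(c, c)), cons(c, cons(b, c))))  →  cons(cons(cons(cons(b, e), e), e), cons(cons(cons(e, k(cons(e, c), cons(cons(c, e), cons(c, b)))), cons(c, c)), cons(c, cons(b, c))))   [R6 at 1.1]
2. cons(cons(cons(cons(b, e), e), e), cons(cons(cons(e, k(cons(e, c), cons(cons(c, e), cons(c, b)))), cons(c, c)), cons(c, cons(b, c))))  →  cons(cons(cons(cons(b, e), e), e), cons(cons(cons(e, e), cons(c, c)), cons(c, cons(b, c))))   [R4 at 2.1.1.2]

Reduce t₂ = cons(k(b, cons(cons(b, cons(k(b, cons(cons(b, b), e)), e)), k(cons(b, b), cons(cons(c, e), cons(b, b))))), cons(cons(cons(e, e), cons(c, c)), cons(c, cons(b, c)))):
1. cons(k(b, cons(cons(b, cons(k(b, cons(cons(b, b), e)), e)), k(cons(b, b), cons(cons(c, e), cons(b, b))))), cons(cons(cons(e, e), cons(c, c)), cons(c, cons(b, c))))  →  cons(cons(cons(k(b, cons(cons(b, b), e)), e), k(cons(b, b), cons(cons(c, e), cons(b, b)))), cons(cons(cons(e, e), cons(c, c)), cons(c, cons(b, c))))   [R6 at 1]
2. cons(cons(cons(k(b, cons(cons(b, b), e)), e), k(cons(b, b), cons(cons(c, e), cons(b, b)))), cons(cons(cons(e, e), cons(c, c)), cons(c, cons(b, c))))  →  cons(cons(cons(cons(b, e), e), k(cons(b, b), cons(cons(c, e), cons(b, b)))), cons(cons(cons(e, e), cons(c, c)), cons(c, cons(b, c))))   [R6 at 1.1.1]
3. cons(cons(cons(cons(b, e), e), k(cons(b, b), cons(cons(c, e), cons(b, b)))), cons(cons(cons(e, e), cons(c, c)), cons(c, cons(b, c))))  →  cons(cons(cons(cons(b, e), e), e), cons(cons(cons(e, e), cons(c, c)), cons(c, cons(b, c))))   [R4 at 1.2]

yes — NF(t₁) = cons(cons(cons(cons(b, e), e), e), cons(cons(cons(e, e), cons(c, c)), cons(c, cons(b, c)))), NF(t₂) = cons(cons(cons(cons(b, e), e), e), cons(cons(cons(e, e), cons(c, c)), cons(c, cons(b, c))))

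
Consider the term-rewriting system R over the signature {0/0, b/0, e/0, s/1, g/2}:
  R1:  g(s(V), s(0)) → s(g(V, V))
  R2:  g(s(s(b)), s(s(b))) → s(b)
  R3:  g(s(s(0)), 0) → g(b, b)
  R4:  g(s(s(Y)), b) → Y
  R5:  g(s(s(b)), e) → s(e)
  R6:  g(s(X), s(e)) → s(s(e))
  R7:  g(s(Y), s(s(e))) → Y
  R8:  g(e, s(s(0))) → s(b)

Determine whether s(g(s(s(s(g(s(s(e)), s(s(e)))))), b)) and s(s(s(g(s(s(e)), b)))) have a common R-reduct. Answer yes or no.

Reduce t₁ = s(g(s(s(s(g(s(s(e)), s(s(e)))))), b)):
1. s(g(s(s(s(g(s(s(e)), s(s(e)))))), b))  →  s(s(g(s(s(e)), s(s(e)))))   [R4 at 1]
2. s(s(g(s(s(e)), s(s(e)))))  →  s(s(s(e)))   [R7 at 1.1]

Reduce t₂ = s(s(s(g(s(s(e)), b)))):
1. s(s(s(g(s(s(e)), b))))  →  s(s(s(e)))   [R4 at 1.1.1]

yes — NF(t₁) = s(s(s(e))), NF(t₂) = s(s(s(e)))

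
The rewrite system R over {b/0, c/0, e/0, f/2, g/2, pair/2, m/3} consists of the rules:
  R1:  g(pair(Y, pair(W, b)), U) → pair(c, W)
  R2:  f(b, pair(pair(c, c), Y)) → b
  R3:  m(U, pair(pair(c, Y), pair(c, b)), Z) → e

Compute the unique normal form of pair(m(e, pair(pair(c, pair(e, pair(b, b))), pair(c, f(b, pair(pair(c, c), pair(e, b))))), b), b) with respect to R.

pair(e, b)

1. pair(m(e, pair(pair(c, pair(e, pair(b, b))), pair(c, f(b, pair(pair(c, c), pair(e, b))))), b), b)  →  pair(m(e, pair(pair(c, pair(e, pair(b, b))), pair(c, b)), b), b)   [R2 at 1.2.2.2]
2. pair(m(e, pair(pair(c, pair(e, pair(b, b))), pair(c, b)), b), b)  →  pair(e, b)   [R3 at 1]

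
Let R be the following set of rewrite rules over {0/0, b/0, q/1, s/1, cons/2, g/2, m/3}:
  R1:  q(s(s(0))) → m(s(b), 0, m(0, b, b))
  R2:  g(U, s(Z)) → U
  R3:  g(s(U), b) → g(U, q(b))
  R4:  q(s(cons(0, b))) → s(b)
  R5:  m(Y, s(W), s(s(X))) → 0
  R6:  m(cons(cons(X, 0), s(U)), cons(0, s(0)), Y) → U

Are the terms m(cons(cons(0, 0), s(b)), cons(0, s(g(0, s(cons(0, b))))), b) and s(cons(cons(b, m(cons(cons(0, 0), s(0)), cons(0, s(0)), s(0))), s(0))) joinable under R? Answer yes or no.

no — NF(t₁) = b, NF(t₂) = s(cons(cons(b, 0), s(0)))

Reduce t₁ = m(cons(cons(0, 0), s(b)), cons(0, s(g(0, s(cons(0, b))))), b):
1. m(cons(cons(0, 0), s(b)), cons(0, s(g(0, s(cons(0, b))))), b)  →  m(cons(cons(0, 0), s(b)), cons(0, s(0)), b)   [R2 at 2.2.1]
2. m(cons(cons(0, 0), s(b)), cons(0, s(0)), b)  →  b   [R6 at ε]

Reduce t₂ = s(cons(cons(b, m(cons(cons(0, 0), s(0)), cons(0, s(0)), s(0))), s(0))):
1. s(cons(cons(b, m(cons(cons(0, 0), s(0)), cons(0, s(0)), s(0))), s(0)))  →  s(cons(cons(b, 0), s(0)))   [R6 at 1.1.2]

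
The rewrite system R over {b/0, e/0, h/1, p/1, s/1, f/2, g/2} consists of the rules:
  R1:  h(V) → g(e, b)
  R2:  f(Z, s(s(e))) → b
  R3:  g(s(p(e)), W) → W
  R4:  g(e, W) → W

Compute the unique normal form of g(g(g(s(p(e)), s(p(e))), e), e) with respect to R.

e

1. g(g(g(s(p(e)), s(p(e))), e), e)  →  g(g(s(p(e)), e), e)   [R3 at 1.1]
2. g(g(s(p(e)), e), e)  →  g(e, e)   [R3 at 1]
3. g(e, e)  →  e   [R4 at ε]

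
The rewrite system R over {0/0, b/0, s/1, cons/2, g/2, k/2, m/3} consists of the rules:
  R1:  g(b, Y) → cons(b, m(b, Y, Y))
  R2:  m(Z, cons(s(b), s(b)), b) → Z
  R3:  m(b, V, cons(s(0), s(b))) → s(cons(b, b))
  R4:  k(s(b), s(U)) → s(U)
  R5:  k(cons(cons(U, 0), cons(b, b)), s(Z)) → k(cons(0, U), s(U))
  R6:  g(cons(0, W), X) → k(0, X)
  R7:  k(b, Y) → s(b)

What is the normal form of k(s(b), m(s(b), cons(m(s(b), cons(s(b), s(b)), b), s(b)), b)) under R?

1. k(s(b), m(s(b), cons(m(s(b), cons(s(b), s(b)), b), s(b)), b))  →  k(s(b), m(s(b), cons(s(b), s(b)), b))   [R2 at 2.2.1]
2. k(s(b), m(s(b), cons(s(b), s(b)), b))  →  k(s(b), s(b))   [R2 at 2]
3. k(s(b), s(b))  →  s(b)   [R4 at ε]

s(b)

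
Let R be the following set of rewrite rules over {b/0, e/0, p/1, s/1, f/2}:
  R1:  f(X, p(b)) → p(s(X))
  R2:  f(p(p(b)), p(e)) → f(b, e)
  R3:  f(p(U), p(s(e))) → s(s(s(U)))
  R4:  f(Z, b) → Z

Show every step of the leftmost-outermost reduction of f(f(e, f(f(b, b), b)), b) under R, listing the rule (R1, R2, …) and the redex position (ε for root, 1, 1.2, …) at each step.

1. f(f(e, f(f(b, b), b)), b)  →  f(e, f(f(b, b), b))   [R4 at ε]
2. f(e, f(f(b, b), b))  →  f(e, f(b, b))   [R4 at 2]
3. f(e, f(b, b))  →  f(e, b)   [R4 at 2]
4. f(e, b)  →  e   [R4 at ε]

e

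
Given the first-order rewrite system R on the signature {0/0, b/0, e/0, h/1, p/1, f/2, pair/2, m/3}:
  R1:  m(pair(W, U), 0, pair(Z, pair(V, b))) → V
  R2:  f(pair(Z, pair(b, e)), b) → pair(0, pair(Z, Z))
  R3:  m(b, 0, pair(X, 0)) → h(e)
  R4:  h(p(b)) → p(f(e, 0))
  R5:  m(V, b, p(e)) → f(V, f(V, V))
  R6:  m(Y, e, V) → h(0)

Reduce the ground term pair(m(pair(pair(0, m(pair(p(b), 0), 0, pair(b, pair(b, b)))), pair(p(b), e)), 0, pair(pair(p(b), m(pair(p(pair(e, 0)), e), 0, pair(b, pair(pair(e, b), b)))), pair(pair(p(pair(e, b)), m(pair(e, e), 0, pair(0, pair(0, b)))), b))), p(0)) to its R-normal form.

1. pair(m(pair(pair(0, m(pair(p(b), 0), 0, pair(b, pair(b, b)))), pair(p(b), e)), 0, pair(pair(p(b), m(pair(p(pair(e, 0)), e), 0, pair(b, pair(pair(e, b), b)))), pair(pair(p(pair(e, b)), m(pair(e, e), 0, pair(0, pair(0, b)))), b))), p(0))  →  pair(pair(p(pair(e, b)), m(pair(e, e), 0, pair(0, pair(0, b)))), p(0))   [R1 at 1]
2. pair(pair(p(pair(e, b)), m(pair(e, e), 0, pair(0, pair(0, b)))), p(0))  →  pair(pair(p(pair(e, b)), 0), p(0))   [R1 at 1.2]

pair(pair(p(pair(e, b)), 0), p(0))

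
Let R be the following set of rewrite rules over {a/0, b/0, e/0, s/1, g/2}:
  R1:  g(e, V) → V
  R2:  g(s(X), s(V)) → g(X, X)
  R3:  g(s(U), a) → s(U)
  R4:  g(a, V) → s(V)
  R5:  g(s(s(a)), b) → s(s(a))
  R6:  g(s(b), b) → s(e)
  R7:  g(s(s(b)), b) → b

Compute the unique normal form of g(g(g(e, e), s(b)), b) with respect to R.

1. g(g(g(e, e), s(b)), b)  →  g(g(e, s(b)), b)   [R1 at 1.1]
2. g(g(e, s(b)), b)  →  g(s(b), b)   [R1 at 1]
3. g(s(b), b)  →  s(e)   [R6 at ε]

s(e)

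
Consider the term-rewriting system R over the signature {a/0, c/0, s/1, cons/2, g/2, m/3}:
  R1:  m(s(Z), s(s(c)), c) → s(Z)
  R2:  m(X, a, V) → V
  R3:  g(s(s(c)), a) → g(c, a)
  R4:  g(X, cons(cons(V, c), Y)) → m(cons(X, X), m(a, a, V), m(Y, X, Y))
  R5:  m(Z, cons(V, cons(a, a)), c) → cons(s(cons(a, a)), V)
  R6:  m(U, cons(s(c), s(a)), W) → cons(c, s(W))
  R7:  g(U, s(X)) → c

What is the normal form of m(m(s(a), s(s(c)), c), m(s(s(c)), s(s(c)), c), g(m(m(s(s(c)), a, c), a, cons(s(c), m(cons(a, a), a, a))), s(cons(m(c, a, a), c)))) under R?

s(a)

1. m(m(s(a), s(s(c)), c), m(s(s(c)), s(s(c)), c), g(m(m(s(s(c)), a, c), a, cons(s(c), m(cons(a, a), a, a))), s(cons(m(c, a, a), c))))  →  m(s(a), m(s(s(c)), s(s(c)), c), g(m(m(s(s(c)), a, c), a, cons(s(c), m(cons(a, a), a, a))), s(cons(m(c, a, a), c))))   [R1 at 1]
2. m(s(a), m(s(s(c)), s(s(c)), c), g(m(m(s(s(c)), a, c), a, cons(s(c), m(cons(a, a), a, a))), s(cons(m(c, a, a), c))))  →  m(s(a), s(s(c)), g(m(m(s(s(c)), a, c), a, cons(s(c), m(cons(a, a), a, a))), s(cons(m(c, a, a), c))))   [R1 at 2]
3. m(s(a), s(s(c)), g(m(m(s(s(c)), a, c), a, cons(s(c), m(cons(a, a), a, a))), s(cons(m(c, a, a), c))))  →  m(s(a), s(s(c)), c)   [R7 at 3]
4. m(s(a), s(s(c)), c)  →  s(a)   [R1 at ε]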